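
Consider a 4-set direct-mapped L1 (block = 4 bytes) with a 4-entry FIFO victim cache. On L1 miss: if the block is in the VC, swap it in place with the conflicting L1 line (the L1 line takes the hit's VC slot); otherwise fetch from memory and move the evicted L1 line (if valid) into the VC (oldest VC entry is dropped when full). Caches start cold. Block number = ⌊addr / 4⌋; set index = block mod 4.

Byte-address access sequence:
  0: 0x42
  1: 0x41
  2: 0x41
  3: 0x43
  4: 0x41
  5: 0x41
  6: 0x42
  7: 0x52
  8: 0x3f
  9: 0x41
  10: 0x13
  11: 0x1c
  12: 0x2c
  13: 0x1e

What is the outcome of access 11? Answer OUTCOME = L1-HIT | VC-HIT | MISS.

OUTCOME = MISS

  [0] addr=0x42 blk=16 s=0: MISS | VC []
  [1] addr=0x41 blk=16 s=0: L1-HIT | VC []
  [2] addr=0x41 blk=16 s=0: L1-HIT | VC []
  [3] addr=0x43 blk=16 s=0: L1-HIT | VC []
  [4] addr=0x41 blk=16 s=0: L1-HIT | VC []
  [5] addr=0x41 blk=16 s=0: L1-HIT | VC []
  [6] addr=0x42 blk=16 s=0: L1-HIT | VC []
  [7] addr=0x52 blk=20 s=0: MISS | VC [16]
  [8] addr=0x3f blk=15 s=3: MISS | VC [16]
  [9] addr=0x41 blk=16 s=0: VC-HIT | VC [20]
  [10] addr=0x13 blk=4 s=0: MISS | VC [20, 16]
  [11] addr=0x1c blk=7 s=3: MISS | VC [20, 16, 15]
  [12] addr=0x2c blk=11 s=3: MISS | VC [20, 16, 15, 7]
  [13] addr=0x1e blk=7 s=3: VC-HIT | VC [20, 16, 15, 11]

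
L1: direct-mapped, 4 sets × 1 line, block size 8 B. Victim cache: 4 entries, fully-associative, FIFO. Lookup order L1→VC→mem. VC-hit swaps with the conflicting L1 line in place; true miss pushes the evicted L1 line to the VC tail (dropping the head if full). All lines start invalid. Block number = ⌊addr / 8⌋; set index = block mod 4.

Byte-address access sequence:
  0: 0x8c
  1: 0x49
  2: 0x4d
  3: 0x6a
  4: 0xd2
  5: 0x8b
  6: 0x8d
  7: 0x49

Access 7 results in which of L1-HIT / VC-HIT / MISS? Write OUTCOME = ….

  [0] addr=0x8c blk=17 s=1: MISS | VC []
  [1] addr=0x49 blk=9 s=1: MISS | VC [17]
  [2] addr=0x4d blk=9 s=1: L1-HIT | VC [17]
  [3] addr=0x6a blk=13 s=1: MISS | VC [17, 9]
  [4] addr=0xd2 blk=26 s=2: MISS | VC [17, 9]
  [5] addr=0x8b blk=17 s=1: VC-HIT | VC [13, 9]
  [6] addr=0x8d blk=17 s=1: L1-HIT | VC [13, 9]
  [7] addr=0x49 blk=9 s=1: VC-HIT | VC [13, 17]

OUTCOME = VC-HIT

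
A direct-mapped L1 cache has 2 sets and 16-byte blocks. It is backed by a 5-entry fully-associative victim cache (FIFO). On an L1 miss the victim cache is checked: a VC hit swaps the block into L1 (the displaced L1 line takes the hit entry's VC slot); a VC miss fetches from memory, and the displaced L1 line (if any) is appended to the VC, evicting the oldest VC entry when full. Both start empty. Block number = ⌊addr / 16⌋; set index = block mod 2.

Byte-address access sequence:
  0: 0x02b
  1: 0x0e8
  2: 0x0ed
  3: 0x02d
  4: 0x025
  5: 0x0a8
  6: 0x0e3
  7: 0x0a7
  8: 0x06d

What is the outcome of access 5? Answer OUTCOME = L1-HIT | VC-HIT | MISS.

OUTCOME = MISS

0: 0x2b (blk 2, set 0) → MISS  vc=[]
1: 0xe8 (blk 14, set 0) → MISS  vc=[2]
2: 0xed (blk 14, set 0) → L1-HIT  vc=[2]
3: 0x2d (blk 2, set 0) → VC-HIT  vc=[14]
4: 0x25 (blk 2, set 0) → L1-HIT  vc=[14]
5: 0xa8 (blk 10, set 0) → MISS  vc=[14, 2]
6: 0xe3 (blk 14, set 0) → VC-HIT  vc=[10, 2]
7: 0xa7 (blk 10, set 0) → VC-HIT  vc=[14, 2]
8: 0x6d (blk 6, set 0) → MISS  vc=[14, 2, 10]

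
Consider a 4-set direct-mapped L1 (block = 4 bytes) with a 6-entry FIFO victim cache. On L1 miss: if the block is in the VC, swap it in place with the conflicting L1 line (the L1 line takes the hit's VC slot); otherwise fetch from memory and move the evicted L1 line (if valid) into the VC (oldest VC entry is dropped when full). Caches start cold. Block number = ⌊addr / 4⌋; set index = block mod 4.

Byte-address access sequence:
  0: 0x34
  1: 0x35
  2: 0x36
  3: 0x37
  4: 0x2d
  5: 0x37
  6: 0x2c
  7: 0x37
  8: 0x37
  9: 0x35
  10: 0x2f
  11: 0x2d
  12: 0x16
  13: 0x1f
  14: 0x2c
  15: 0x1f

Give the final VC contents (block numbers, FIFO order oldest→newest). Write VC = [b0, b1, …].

VC = [13, 11]

#0 0x34→b13/s1 MISS; vc=[]
#1 0x35→b13/s1 L1-HIT; vc=[]
#2 0x36→b13/s1 L1-HIT; vc=[]
#3 0x37→b13/s1 L1-HIT; vc=[]
#4 0x2d→b11/s3 MISS; vc=[]
#5 0x37→b13/s1 L1-HIT; vc=[]
#6 0x2c→b11/s3 L1-HIT; vc=[]
#7 0x37→b13/s1 L1-HIT; vc=[]
#8 0x37→b13/s1 L1-HIT; vc=[]
#9 0x35→b13/s1 L1-HIT; vc=[]
#10 0x2f→b11/s3 L1-HIT; vc=[]
#11 0x2d→b11/s3 L1-HIT; vc=[]
#12 0x16→b5/s1 MISS; vc=[13]
#13 0x1f→b7/s3 MISS; vc=[13,11]
#14 0x2c→b11/s3 VC-HIT; vc=[13,7]
#15 0x1f→b7/s3 VC-HIT; vc=[13,11]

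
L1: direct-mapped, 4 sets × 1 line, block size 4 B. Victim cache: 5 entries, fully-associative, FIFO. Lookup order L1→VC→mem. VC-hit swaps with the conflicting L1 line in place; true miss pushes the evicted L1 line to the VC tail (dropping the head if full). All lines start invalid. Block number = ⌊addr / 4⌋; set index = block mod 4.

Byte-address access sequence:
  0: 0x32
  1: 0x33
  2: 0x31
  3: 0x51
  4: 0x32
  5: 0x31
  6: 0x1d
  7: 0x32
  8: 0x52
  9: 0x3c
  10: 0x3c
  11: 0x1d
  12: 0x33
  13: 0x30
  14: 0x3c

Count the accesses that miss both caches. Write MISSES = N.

0: 0x32 (blk 12, set 0) → MISS  vc=[]
1: 0x33 (blk 12, set 0) → L1-HIT  vc=[]
2: 0x31 (blk 12, set 0) → L1-HIT  vc=[]
3: 0x51 (blk 20, set 0) → MISS  vc=[12]
4: 0x32 (blk 12, set 0) → VC-HIT  vc=[20]
5: 0x31 (blk 12, set 0) → L1-HIT  vc=[20]
6: 0x1d (blk 7, set 3) → MISS  vc=[20]
7: 0x32 (blk 12, set 0) → L1-HIT  vc=[20]
8: 0x52 (blk 20, set 0) → VC-HIT  vc=[12]
9: 0x3c (blk 15, set 3) → MISS  vc=[12, 7]
10: 0x3c (blk 15, set 3) → L1-HIT  vc=[12, 7]
11: 0x1d (blk 7, set 3) → VC-HIT  vc=[12, 15]
12: 0x33 (blk 12, set 0) → VC-HIT  vc=[20, 15]
13: 0x30 (blk 12, set 0) → L1-HIT  vc=[20, 15]
14: 0x3c (blk 15, set 3) → VC-HIT  vc=[20, 7]

MISSES = 4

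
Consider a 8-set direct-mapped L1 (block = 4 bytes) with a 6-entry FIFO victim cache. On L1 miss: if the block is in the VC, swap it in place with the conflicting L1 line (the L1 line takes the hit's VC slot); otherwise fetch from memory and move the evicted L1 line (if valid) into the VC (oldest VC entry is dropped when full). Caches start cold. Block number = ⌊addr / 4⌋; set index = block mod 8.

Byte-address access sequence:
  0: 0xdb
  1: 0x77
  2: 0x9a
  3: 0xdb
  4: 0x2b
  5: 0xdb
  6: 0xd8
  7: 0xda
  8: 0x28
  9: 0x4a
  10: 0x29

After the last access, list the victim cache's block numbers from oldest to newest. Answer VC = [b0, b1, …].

#0 0xdb→b54/s6 MISS; vc=[]
#1 0x77→b29/s5 MISS; vc=[]
#2 0x9a→b38/s6 MISS; vc=[54]
#3 0xdb→b54/s6 VC-HIT; vc=[38]
#4 0x2b→b10/s2 MISS; vc=[38]
#5 0xdb→b54/s6 L1-HIT; vc=[38]
#6 0xd8→b54/s6 L1-HIT; vc=[38]
#7 0xda→b54/s6 L1-HIT; vc=[38]
#8 0x28→b10/s2 L1-HIT; vc=[38]
#9 0x4a→b18/s2 MISS; vc=[38,10]
#10 0x29→b10/s2 VC-HIT; vc=[38,18]

VC = [38, 18]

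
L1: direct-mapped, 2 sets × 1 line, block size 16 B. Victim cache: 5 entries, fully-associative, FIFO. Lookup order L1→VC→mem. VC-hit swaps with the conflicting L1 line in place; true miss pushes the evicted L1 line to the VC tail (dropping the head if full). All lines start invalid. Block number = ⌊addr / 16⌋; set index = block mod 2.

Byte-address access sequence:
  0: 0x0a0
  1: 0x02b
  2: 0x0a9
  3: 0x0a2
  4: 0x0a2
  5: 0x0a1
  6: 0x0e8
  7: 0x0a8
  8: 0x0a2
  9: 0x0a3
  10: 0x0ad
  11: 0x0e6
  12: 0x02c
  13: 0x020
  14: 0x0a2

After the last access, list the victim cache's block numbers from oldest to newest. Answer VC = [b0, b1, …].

0: 0xa0 (blk 10, set 0) → MISS  vc=[]
1: 0x2b (blk 2, set 0) → MISS  vc=[10]
2: 0xa9 (blk 10, set 0) → VC-HIT  vc=[2]
3: 0xa2 (blk 10, set 0) → L1-HIT  vc=[2]
4: 0xa2 (blk 10, set 0) → L1-HIT  vc=[2]
5: 0xa1 (blk 10, set 0) → L1-HIT  vc=[2]
6: 0xe8 (blk 14, set 0) → MISS  vc=[2, 10]
7: 0xa8 (blk 10, set 0) → VC-HIT  vc=[2, 14]
8: 0xa2 (blk 10, set 0) → L1-HIT  vc=[2, 14]
9: 0xa3 (blk 10, set 0) → L1-HIT  vc=[2, 14]
10: 0xad (blk 10, set 0) → L1-HIT  vc=[2, 14]
11: 0xe6 (blk 14, set 0) → VC-HIT  vc=[2, 10]
12: 0x2c (blk 2, set 0) → VC-HIT  vc=[14, 10]
13: 0x20 (blk 2, set 0) → L1-HIT  vc=[14, 10]
14: 0xa2 (blk 10, set 0) → VC-HIT  vc=[14, 2]

VC = [14, 2]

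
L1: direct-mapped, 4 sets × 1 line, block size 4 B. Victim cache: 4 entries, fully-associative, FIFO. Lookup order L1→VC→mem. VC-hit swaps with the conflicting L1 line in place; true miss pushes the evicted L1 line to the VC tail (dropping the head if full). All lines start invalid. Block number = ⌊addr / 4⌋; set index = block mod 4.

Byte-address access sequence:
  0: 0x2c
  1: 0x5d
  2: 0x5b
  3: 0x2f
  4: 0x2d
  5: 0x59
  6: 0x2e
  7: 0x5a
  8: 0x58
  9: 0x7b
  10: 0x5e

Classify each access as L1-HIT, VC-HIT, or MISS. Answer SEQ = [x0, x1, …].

SEQ = [MISS, MISS, MISS, VC-HIT, L1-HIT, L1-HIT, L1-HIT, L1-HIT, L1-HIT, MISS, VC-HIT]

0: 0x2c (blk 11, set 3) → MISS  vc=[]
1: 0x5d (blk 23, set 3) → MISS  vc=[11]
2: 0x5b (blk 22, set 2) → MISS  vc=[11]
3: 0x2f (blk 11, set 3) → VC-HIT  vc=[23]
4: 0x2d (blk 11, set 3) → L1-HIT  vc=[23]
5: 0x59 (blk 22, set 2) → L1-HIT  vc=[23]
6: 0x2e (blk 11, set 3) → L1-HIT  vc=[23]
7: 0x5a (blk 22, set 2) → L1-HIT  vc=[23]
8: 0x58 (blk 22, set 2) → L1-HIT  vc=[23]
9: 0x7b (blk 30, set 2) → MISS  vc=[23, 22]
10: 0x5e (blk 23, set 3) → VC-HIT  vc=[11, 22]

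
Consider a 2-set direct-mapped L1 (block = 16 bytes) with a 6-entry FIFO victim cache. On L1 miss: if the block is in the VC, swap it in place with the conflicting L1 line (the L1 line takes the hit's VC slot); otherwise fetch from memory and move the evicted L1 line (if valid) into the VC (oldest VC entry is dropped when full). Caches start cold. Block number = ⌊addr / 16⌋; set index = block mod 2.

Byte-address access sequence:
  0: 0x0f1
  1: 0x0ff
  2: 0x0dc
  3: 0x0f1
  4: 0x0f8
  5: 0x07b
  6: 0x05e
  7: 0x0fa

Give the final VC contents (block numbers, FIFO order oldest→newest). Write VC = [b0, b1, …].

VC = [13, 5, 7]

0: 0xf1 (blk 15, set 1) → MISS  vc=[]
1: 0xff (blk 15, set 1) → L1-HIT  vc=[]
2: 0xdc (blk 13, set 1) → MISS  vc=[15]
3: 0xf1 (blk 15, set 1) → VC-HIT  vc=[13]
4: 0xf8 (blk 15, set 1) → L1-HIT  vc=[13]
5: 0x7b (blk 7, set 1) → MISS  vc=[13, 15]
6: 0x5e (blk 5, set 1) → MISS  vc=[13, 15, 7]
7: 0xfa (blk 15, set 1) → VC-HIT  vc=[13, 5, 7]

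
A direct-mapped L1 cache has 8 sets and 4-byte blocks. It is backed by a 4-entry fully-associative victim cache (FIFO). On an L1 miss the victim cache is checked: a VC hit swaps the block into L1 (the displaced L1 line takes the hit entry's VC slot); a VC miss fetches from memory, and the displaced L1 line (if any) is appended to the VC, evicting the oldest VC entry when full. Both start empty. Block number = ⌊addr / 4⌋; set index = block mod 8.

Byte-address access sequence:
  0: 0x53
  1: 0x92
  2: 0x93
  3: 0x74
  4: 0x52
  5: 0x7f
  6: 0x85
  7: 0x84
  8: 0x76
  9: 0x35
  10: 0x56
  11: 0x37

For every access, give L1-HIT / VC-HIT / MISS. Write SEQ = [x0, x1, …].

0: 0x53 (blk 20, set 4) → MISS  vc=[]
1: 0x92 (blk 36, set 4) → MISS  vc=[20]
2: 0x93 (blk 36, set 4) → L1-HIT  vc=[20]
3: 0x74 (blk 29, set 5) → MISS  vc=[20]
4: 0x52 (blk 20, set 4) → VC-HIT  vc=[36]
5: 0x7f (blk 31, set 7) → MISS  vc=[36]
6: 0x85 (blk 33, set 1) → MISS  vc=[36]
7: 0x84 (blk 33, set 1) → L1-HIT  vc=[36]
8: 0x76 (blk 29, set 5) → L1-HIT  vc=[36]
9: 0x35 (blk 13, set 5) → MISS  vc=[36, 29]
10: 0x56 (blk 21, set 5) → MISS  vc=[36, 29, 13]
11: 0x37 (blk 13, set 5) → VC-HIT  vc=[36, 29, 21]

SEQ = [MISS, MISS, L1-HIT, MISS, VC-HIT, MISS, MISS, L1-HIT, L1-HIT, MISS, MISS, VC-HIT]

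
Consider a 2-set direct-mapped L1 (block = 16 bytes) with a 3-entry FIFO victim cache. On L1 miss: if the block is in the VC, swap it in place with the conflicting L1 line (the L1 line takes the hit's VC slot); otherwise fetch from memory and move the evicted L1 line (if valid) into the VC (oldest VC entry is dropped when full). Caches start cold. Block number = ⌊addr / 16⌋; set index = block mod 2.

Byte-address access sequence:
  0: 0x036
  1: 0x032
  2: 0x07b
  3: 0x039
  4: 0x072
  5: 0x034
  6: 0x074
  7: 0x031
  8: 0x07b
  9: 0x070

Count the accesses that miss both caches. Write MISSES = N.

  [0] addr=0x36 blk=3 s=1: MISS | VC []
  [1] addr=0x32 blk=3 s=1: L1-HIT | VC []
  [2] addr=0x7b blk=7 s=1: MISS | VC [3]
  [3] addr=0x39 blk=3 s=1: VC-HIT | VC [7]
  [4] addr=0x72 blk=7 s=1: VC-HIT | VC [3]
  [5] addr=0x34 blk=3 s=1: VC-HIT | VC [7]
  [6] addr=0x74 blk=7 s=1: VC-HIT | VC [3]
  [7] addr=0x31 blk=3 s=1: VC-HIT | VC [7]
  [8] addr=0x7b blk=7 s=1: VC-HIT | VC [3]
  [9] addr=0x70 blk=7 s=1: L1-HIT | VC [3]

MISSES = 2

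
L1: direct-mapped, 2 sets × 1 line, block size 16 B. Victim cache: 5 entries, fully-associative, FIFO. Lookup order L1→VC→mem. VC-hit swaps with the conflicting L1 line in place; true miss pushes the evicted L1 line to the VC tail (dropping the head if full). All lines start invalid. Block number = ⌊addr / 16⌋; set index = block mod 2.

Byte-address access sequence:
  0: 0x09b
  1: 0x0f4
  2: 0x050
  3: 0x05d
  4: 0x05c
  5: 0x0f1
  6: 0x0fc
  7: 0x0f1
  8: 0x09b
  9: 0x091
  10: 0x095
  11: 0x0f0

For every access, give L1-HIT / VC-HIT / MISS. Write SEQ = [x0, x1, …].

SEQ = [MISS, MISS, MISS, L1-HIT, L1-HIT, VC-HIT, L1-HIT, L1-HIT, VC-HIT, L1-HIT, L1-HIT, VC-HIT]

  [0] addr=0x9b blk=9 s=1: MISS | VC []
  [1] addr=0xf4 blk=15 s=1: MISS | VC [9]
  [2] addr=0x50 blk=5 s=1: MISS | VC [9, 15]
  [3] addr=0x5d blk=5 s=1: L1-HIT | VC [9, 15]
  [4] addr=0x5c blk=5 s=1: L1-HIT | VC [9, 15]
  [5] addr=0xf1 blk=15 s=1: VC-HIT | VC [9, 5]
  [6] addr=0xfc blk=15 s=1: L1-HIT | VC [9, 5]
  [7] addr=0xf1 blk=15 s=1: L1-HIT | VC [9, 5]
  [8] addr=0x9b blk=9 s=1: VC-HIT | VC [15, 5]
  [9] addr=0x91 blk=9 s=1: L1-HIT | VC [15, 5]
  [10] addr=0x95 blk=9 s=1: L1-HIT | VC [15, 5]
  [11] addr=0xf0 blk=15 s=1: VC-HIT | VC [9, 5]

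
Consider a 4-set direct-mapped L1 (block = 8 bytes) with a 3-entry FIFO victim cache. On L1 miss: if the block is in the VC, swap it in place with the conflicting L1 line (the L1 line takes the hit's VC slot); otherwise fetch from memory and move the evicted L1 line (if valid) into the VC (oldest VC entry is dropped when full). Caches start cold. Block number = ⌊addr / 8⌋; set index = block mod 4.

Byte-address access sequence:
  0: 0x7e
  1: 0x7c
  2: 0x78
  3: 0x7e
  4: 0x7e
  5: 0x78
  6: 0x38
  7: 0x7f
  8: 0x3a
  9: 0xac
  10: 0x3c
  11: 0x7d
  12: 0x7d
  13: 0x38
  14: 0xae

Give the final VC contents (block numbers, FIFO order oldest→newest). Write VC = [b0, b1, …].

  [0] addr=0x7e blk=15 s=3: MISS | VC []
  [1] addr=0x7c blk=15 s=3: L1-HIT | VC []
  [2] addr=0x78 blk=15 s=3: L1-HIT | VC []
  [3] addr=0x7e blk=15 s=3: L1-HIT | VC []
  [4] addr=0x7e blk=15 s=3: L1-HIT | VC []
  [5] addr=0x78 blk=15 s=3: L1-HIT | VC []
  [6] addr=0x38 blk=7 s=3: MISS | VC [15]
  [7] addr=0x7f blk=15 s=3: VC-HIT | VC [7]
  [8] addr=0x3a blk=7 s=3: VC-HIT | VC [15]
  [9] addr=0xac blk=21 s=1: MISS | VC [15]
  [10] addr=0x3c blk=7 s=3: L1-HIT | VC [15]
  [11] addr=0x7d blk=15 s=3: VC-HIT | VC [7]
  [12] addr=0x7d blk=15 s=3: L1-HIT | VC [7]
  [13] addr=0x38 blk=7 s=3: VC-HIT | VC [15]
  [14] addr=0xae blk=21 s=1: L1-HIT | VC [15]

VC = [15]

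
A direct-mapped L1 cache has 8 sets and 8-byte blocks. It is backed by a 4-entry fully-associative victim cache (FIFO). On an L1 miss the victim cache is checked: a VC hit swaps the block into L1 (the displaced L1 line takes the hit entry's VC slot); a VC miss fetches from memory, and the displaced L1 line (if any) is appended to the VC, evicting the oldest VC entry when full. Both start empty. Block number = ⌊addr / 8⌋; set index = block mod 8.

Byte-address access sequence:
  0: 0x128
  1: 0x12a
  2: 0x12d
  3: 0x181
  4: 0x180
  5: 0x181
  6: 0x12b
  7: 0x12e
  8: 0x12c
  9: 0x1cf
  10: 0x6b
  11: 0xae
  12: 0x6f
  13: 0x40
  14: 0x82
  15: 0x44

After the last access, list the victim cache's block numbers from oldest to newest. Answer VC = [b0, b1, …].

  [0] addr=0x128 blk=37 s=5: MISS | VC []
  [1] addr=0x12a blk=37 s=5: L1-HIT | VC []
  [2] addr=0x12d blk=37 s=5: L1-HIT | VC []
  [3] addr=0x181 blk=48 s=0: MISS | VC []
  [4] addr=0x180 blk=48 s=0: L1-HIT | VC []
  [5] addr=0x181 blk=48 s=0: L1-HIT | VC []
  [6] addr=0x12b blk=37 s=5: L1-HIT | VC []
  [7] addr=0x12e blk=37 s=5: L1-HIT | VC []
  [8] addr=0x12c blk=37 s=5: L1-HIT | VC []
  [9] addr=0x1cf blk=57 s=1: MISS | VC []
  [10] addr=0x6b blk=13 s=5: MISS | VC [37]
  [11] addr=0xae blk=21 s=5: MISS | VC [37, 13]
  [12] addr=0x6f blk=13 s=5: VC-HIT | VC [37, 21]
  [13] addr=0x40 blk=8 s=0: MISS | VC [37, 21, 48]
  [14] addr=0x82 blk=16 s=0: MISS | VC [37, 21, 48, 8]
  [15] addr=0x44 blk=8 s=0: VC-HIT | VC [37, 21, 48, 16]

VC = [37, 21, 48, 16]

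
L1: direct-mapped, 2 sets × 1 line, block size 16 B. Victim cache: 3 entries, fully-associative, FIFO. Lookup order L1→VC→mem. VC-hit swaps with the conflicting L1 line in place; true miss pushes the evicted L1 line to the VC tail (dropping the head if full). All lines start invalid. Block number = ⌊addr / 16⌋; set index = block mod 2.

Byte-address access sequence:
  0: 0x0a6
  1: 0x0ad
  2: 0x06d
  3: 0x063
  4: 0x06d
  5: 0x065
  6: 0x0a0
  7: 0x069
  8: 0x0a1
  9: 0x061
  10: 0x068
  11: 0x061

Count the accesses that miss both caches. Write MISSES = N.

MISSES = 2

0: 0xa6 (blk 10, set 0) → MISS  vc=[]
1: 0xad (blk 10, set 0) → L1-HIT  vc=[]
2: 0x6d (blk 6, set 0) → MISS  vc=[10]
3: 0x63 (blk 6, set 0) → L1-HIT  vc=[10]
4: 0x6d (blk 6, set 0) → L1-HIT  vc=[10]
5: 0x65 (blk 6, set 0) → L1-HIT  vc=[10]
6: 0xa0 (blk 10, set 0) → VC-HIT  vc=[6]
7: 0x69 (blk 6, set 0) → VC-HIT  vc=[10]
8: 0xa1 (blk 10, set 0) → VC-HIT  vc=[6]
9: 0x61 (blk 6, set 0) → VC-HIT  vc=[10]
10: 0x68 (blk 6, set 0) → L1-HIT  vc=[10]
11: 0x61 (blk 6, set 0) → L1-HIT  vc=[10]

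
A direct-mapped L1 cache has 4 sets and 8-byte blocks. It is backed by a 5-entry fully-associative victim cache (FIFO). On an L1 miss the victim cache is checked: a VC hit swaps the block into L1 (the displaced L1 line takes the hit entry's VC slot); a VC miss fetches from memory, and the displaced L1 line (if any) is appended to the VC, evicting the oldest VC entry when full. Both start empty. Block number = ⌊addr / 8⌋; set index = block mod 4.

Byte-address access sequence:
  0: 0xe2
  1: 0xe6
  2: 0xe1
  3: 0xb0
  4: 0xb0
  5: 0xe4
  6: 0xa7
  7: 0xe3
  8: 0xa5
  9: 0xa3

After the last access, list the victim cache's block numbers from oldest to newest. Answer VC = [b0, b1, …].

VC = [28]

  [0] addr=0xe2 blk=28 s=0: MISS | VC []
  [1] addr=0xe6 blk=28 s=0: L1-HIT | VC []
  [2] addr=0xe1 blk=28 s=0: L1-HIT | VC []
  [3] addr=0xb0 blk=22 s=2: MISS | VC []
  [4] addr=0xb0 blk=22 s=2: L1-HIT | VC []
  [5] addr=0xe4 blk=28 s=0: L1-HIT | VC []
  [6] addr=0xa7 blk=20 s=0: MISS | VC [28]
  [7] addr=0xe3 blk=28 s=0: VC-HIT | VC [20]
  [8] addr=0xa5 blk=20 s=0: VC-HIT | VC [28]
  [9] addr=0xa3 blk=20 s=0: L1-HIT | VC [28]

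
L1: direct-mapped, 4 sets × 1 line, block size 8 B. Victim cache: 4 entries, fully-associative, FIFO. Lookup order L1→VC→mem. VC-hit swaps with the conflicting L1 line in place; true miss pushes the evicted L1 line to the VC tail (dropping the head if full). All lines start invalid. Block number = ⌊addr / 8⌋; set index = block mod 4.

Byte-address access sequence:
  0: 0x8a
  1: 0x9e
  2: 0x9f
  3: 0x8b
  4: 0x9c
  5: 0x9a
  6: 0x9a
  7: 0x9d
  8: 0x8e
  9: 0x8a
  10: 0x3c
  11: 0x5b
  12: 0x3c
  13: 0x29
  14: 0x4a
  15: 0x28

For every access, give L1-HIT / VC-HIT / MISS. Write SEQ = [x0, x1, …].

SEQ = [MISS, MISS, L1-HIT, L1-HIT, L1-HIT, L1-HIT, L1-HIT, L1-HIT, L1-HIT, L1-HIT, MISS, MISS, VC-HIT, MISS, MISS, VC-HIT]

  [0] addr=0x8a blk=17 s=1: MISS | VC []
  [1] addr=0x9e blk=19 s=3: MISS | VC []
  [2] addr=0x9f blk=19 s=3: L1-HIT | VC []
  [3] addr=0x8b blk=17 s=1: L1-HIT | VC []
  [4] addr=0x9c blk=19 s=3: L1-HIT | VC []
  [5] addr=0x9a blk=19 s=3: L1-HIT | VC []
  [6] addr=0x9a blk=19 s=3: L1-HIT | VC []
  [7] addr=0x9d blk=19 s=3: L1-HIT | VC []
  [8] addr=0x8e blk=17 s=1: L1-HIT | VC []
  [9] addr=0x8a blk=17 s=1: L1-HIT | VC []
  [10] addr=0x3c blk=7 s=3: MISS | VC [19]
  [11] addr=0x5b blk=11 s=3: MISS | VC [19, 7]
  [12] addr=0x3c blk=7 s=3: VC-HIT | VC [19, 11]
  [13] addr=0x29 blk=5 s=1: MISS | VC [19, 11, 17]
  [14] addr=0x4a blk=9 s=1: MISS | VC [19, 11, 17, 5]
  [15] addr=0x28 blk=5 s=1: VC-HIT | VC [19, 11, 17, 9]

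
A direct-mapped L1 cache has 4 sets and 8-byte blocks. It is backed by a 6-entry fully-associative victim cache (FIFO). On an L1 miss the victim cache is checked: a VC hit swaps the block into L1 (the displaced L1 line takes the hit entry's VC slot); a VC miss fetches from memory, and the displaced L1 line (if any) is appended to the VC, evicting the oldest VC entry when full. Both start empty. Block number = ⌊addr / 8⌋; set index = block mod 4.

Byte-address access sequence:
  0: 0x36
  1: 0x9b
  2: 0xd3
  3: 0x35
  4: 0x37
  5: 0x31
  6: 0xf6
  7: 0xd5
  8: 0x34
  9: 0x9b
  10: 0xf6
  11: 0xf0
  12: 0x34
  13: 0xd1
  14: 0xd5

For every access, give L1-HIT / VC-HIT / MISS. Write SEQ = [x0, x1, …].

SEQ = [MISS, MISS, MISS, VC-HIT, L1-HIT, L1-HIT, MISS, VC-HIT, VC-HIT, L1-HIT, VC-HIT, L1-HIT, VC-HIT, VC-HIT, L1-HIT]

  [0] addr=0x36 blk=6 s=2: MISS | VC []
  [1] addr=0x9b blk=19 s=3: MISS | VC []
  [2] addr=0xd3 blk=26 s=2: MISS | VC [6]
  [3] addr=0x35 blk=6 s=2: VC-HIT | VC [26]
  [4] addr=0x37 blk=6 s=2: L1-HIT | VC [26]
  [5] addr=0x31 blk=6 s=2: L1-HIT | VC [26]
  [6] addr=0xf6 blk=30 s=2: MISS | VC [26, 6]
  [7] addr=0xd5 blk=26 s=2: VC-HIT | VC [30, 6]
  [8] addr=0x34 blk=6 s=2: VC-HIT | VC [30, 26]
  [9] addr=0x9b blk=19 s=3: L1-HIT | VC [30, 26]
  [10] addr=0xf6 blk=30 s=2: VC-HIT | VC [6, 26]
  [11] addr=0xf0 blk=30 s=2: L1-HIT | VC [6, 26]
  [12] addr=0x34 blk=6 s=2: VC-HIT | VC [30, 26]
  [13] addr=0xd1 blk=26 s=2: VC-HIT | VC [30, 6]
  [14] addr=0xd5 blk=26 s=2: L1-HIT | VC [30, 6]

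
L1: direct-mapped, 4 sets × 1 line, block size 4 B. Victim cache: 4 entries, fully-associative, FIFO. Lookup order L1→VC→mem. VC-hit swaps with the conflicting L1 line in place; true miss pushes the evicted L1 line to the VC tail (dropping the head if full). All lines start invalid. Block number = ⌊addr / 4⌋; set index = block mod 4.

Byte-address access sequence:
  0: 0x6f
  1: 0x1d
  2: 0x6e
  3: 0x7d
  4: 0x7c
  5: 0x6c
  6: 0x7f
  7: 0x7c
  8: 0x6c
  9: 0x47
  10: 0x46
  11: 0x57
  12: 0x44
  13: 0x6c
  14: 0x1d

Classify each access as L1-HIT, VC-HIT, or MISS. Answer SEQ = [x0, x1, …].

SEQ = [MISS, MISS, VC-HIT, MISS, L1-HIT, VC-HIT, VC-HIT, L1-HIT, VC-HIT, MISS, L1-HIT, MISS, VC-HIT, L1-HIT, VC-HIT]

  [0] addr=0x6f blk=27 s=3: MISS | VC []
  [1] addr=0x1d blk=7 s=3: MISS | VC [27]
  [2] addr=0x6e blk=27 s=3: VC-HIT | VC [7]
  [3] addr=0x7d blk=31 s=3: MISS | VC [7, 27]
  [4] addr=0x7c blk=31 s=3: L1-HIT | VC [7, 27]
  [5] addr=0x6c blk=27 s=3: VC-HIT | VC [7, 31]
  [6] addr=0x7f blk=31 s=3: VC-HIT | VC [7, 27]
  [7] addr=0x7c blk=31 s=3: L1-HIT | VC [7, 27]
  [8] addr=0x6c blk=27 s=3: VC-HIT | VC [7, 31]
  [9] addr=0x47 blk=17 s=1: MISS | VC [7, 31]
  [10] addr=0x46 blk=17 s=1: L1-HIT | VC [7, 31]
  [11] addr=0x57 blk=21 s=1: MISS | VC [7, 31, 17]
  [12] addr=0x44 blk=17 s=1: VC-HIT | VC [7, 31, 21]
  [13] addr=0x6c blk=27 s=3: L1-HIT | VC [7, 31, 21]
  [14] addr=0x1d blk=7 s=3: VC-HIT | VC [27, 31, 21]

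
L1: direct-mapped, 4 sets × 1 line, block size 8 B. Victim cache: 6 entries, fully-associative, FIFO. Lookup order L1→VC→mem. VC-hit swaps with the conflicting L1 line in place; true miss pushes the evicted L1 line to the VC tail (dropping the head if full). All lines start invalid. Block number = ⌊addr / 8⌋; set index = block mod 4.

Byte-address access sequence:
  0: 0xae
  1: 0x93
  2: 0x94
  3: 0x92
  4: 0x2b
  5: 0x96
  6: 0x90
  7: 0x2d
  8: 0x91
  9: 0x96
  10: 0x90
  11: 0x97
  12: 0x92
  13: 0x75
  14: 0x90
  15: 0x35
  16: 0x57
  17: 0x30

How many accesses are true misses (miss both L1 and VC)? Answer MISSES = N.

MISSES = 6

  [0] addr=0xae blk=21 s=1: MISS | VC []
  [1] addr=0x93 blk=18 s=2: MISS | VC []
  [2] addr=0x94 blk=18 s=2: L1-HIT | VC []
  [3] addr=0x92 blk=18 s=2: L1-HIT | VC []
  [4] addr=0x2b blk=5 s=1: MISS | VC [21]
  [5] addr=0x96 blk=18 s=2: L1-HIT | VC [21]
  [6] addr=0x90 blk=18 s=2: L1-HIT | VC [21]
  [7] addr=0x2d blk=5 s=1: L1-HIT | VC [21]
  [8] addr=0x91 blk=18 s=2: L1-HIT | VC [21]
  [9] addr=0x96 blk=18 s=2: L1-HIT | VC [21]
  [10] addr=0x90 blk=18 s=2: L1-HIT | VC [21]
  [11] addr=0x97 blk=18 s=2: L1-HIT | VC [21]
  [12] addr=0x92 blk=18 s=2: L1-HIT | VC [21]
  [13] addr=0x75 blk=14 s=2: MISS | VC [21, 18]
  [14] addr=0x90 blk=18 s=2: VC-HIT | VC [21, 14]
  [15] addr=0x35 blk=6 s=2: MISS | VC [21, 14, 18]
  [16] addr=0x57 blk=10 s=2: MISS | VC [21, 14, 18, 6]
  [17] addr=0x30 blk=6 s=2: VC-HIT | VC [21, 14, 18, 10]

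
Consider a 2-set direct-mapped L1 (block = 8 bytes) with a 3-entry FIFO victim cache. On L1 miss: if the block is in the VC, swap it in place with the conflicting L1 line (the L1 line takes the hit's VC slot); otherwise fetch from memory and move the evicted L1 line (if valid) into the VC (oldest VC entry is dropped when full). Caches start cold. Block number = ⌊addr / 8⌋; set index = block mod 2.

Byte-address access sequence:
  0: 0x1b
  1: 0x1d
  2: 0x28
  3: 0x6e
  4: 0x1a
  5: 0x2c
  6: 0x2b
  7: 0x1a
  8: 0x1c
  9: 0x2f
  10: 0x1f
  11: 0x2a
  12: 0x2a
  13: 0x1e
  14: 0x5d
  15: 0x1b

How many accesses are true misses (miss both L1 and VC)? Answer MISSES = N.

0: 0x1b (blk 3, set 1) → MISS  vc=[]
1: 0x1d (blk 3, set 1) → L1-HIT  vc=[]
2: 0x28 (blk 5, set 1) → MISS  vc=[3]
3: 0x6e (blk 13, set 1) → MISS  vc=[3, 5]
4: 0x1a (blk 3, set 1) → VC-HIT  vc=[13, 5]
5: 0x2c (blk 5, set 1) → VC-HIT  vc=[13, 3]
6: 0x2b (blk 5, set 1) → L1-HIT  vc=[13, 3]
7: 0x1a (blk 3, set 1) → VC-HIT  vc=[13, 5]
8: 0x1c (blk 3, set 1) → L1-HIT  vc=[13, 5]
9: 0x2f (blk 5, set 1) → VC-HIT  vc=[13, 3]
10: 0x1f (blk 3, set 1) → VC-HIT  vc=[13, 5]
11: 0x2a (blk 5, set 1) → VC-HIT  vc=[13, 3]
12: 0x2a (blk 5, set 1) → L1-HIT  vc=[13, 3]
13: 0x1e (blk 3, set 1) → VC-HIT  vc=[13, 5]
14: 0x5d (blk 11, set 1) → MISS  vc=[13, 5, 3]
15: 0x1b (blk 3, set 1) → VC-HIT  vc=[13, 5, 11]

MISSES = 4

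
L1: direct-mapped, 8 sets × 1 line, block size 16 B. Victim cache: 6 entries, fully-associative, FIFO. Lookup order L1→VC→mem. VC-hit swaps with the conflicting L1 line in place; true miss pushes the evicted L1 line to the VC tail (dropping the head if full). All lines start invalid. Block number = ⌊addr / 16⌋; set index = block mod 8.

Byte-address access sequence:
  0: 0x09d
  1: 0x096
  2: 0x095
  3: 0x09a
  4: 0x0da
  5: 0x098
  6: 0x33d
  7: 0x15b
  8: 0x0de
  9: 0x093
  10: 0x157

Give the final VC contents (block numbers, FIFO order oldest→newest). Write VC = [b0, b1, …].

VC = [13]

0: 0x9d (blk 9, set 1) → MISS  vc=[]
1: 0x96 (blk 9, set 1) → L1-HIT  vc=[]
2: 0x95 (blk 9, set 1) → L1-HIT  vc=[]
3: 0x9a (blk 9, set 1) → L1-HIT  vc=[]
4: 0xda (blk 13, set 5) → MISS  vc=[]
5: 0x98 (blk 9, set 1) → L1-HIT  vc=[]
6: 0x33d (blk 51, set 3) → MISS  vc=[]
7: 0x15b (blk 21, set 5) → MISS  vc=[13]
8: 0xde (blk 13, set 5) → VC-HIT  vc=[21]
9: 0x93 (blk 9, set 1) → L1-HIT  vc=[21]
10: 0x157 (blk 21, set 5) → VC-HIT  vc=[13]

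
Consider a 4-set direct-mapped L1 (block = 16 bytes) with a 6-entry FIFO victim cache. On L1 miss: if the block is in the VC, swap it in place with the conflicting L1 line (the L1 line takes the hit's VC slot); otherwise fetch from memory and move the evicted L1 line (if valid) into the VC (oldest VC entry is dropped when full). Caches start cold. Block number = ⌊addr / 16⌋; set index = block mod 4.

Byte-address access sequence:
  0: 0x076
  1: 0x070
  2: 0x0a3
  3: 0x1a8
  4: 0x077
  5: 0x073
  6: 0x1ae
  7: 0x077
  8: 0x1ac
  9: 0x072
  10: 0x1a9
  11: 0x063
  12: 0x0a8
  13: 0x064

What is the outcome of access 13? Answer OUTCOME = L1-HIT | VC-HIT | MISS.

OUTCOME = VC-HIT

  [0] addr=0x76 blk=7 s=3: MISS | VC []
  [1] addr=0x70 blk=7 s=3: L1-HIT | VC []
  [2] addr=0xa3 blk=10 s=2: MISS | VC []
  [3] addr=0x1a8 blk=26 s=2: MISS | VC [10]
  [4] addr=0x77 blk=7 s=3: L1-HIT | VC [10]
  [5] addr=0x73 blk=7 s=3: L1-HIT | VC [10]
  [6] addr=0x1ae blk=26 s=2: L1-HIT | VC [10]
  [7] addr=0x77 blk=7 s=3: L1-HIT | VC [10]
  [8] addr=0x1ac blk=26 s=2: L1-HIT | VC [10]
  [9] addr=0x72 blk=7 s=3: L1-HIT | VC [10]
  [10] addr=0x1a9 blk=26 s=2: L1-HIT | VC [10]
  [11] addr=0x63 blk=6 s=2: MISS | VC [10, 26]
  [12] addr=0xa8 blk=10 s=2: VC-HIT | VC [6, 26]
  [13] addr=0x64 blk=6 s=2: VC-HIT | VC [10, 26]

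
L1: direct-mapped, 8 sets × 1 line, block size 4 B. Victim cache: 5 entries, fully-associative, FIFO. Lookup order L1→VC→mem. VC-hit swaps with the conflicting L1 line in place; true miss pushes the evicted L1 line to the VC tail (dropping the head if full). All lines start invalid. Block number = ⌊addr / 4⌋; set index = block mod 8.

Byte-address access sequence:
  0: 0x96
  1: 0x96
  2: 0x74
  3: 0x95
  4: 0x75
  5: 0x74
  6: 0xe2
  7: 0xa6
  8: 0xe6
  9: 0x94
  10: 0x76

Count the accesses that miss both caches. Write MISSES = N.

#0 0x96→b37/s5 MISS; vc=[]
#1 0x96→b37/s5 L1-HIT; vc=[]
#2 0x74→b29/s5 MISS; vc=[37]
#3 0x95→b37/s5 VC-HIT; vc=[29]
#4 0x75→b29/s5 VC-HIT; vc=[37]
#5 0x74→b29/s5 L1-HIT; vc=[37]
#6 0xe2→b56/s0 MISS; vc=[37]
#7 0xa6→b41/s1 MISS; vc=[37]
#8 0xe6→b57/s1 MISS; vc=[37,41]
#9 0x94→b37/s5 VC-HIT; vc=[29,41]
#10 0x76→b29/s5 VC-HIT; vc=[37,41]

MISSES = 5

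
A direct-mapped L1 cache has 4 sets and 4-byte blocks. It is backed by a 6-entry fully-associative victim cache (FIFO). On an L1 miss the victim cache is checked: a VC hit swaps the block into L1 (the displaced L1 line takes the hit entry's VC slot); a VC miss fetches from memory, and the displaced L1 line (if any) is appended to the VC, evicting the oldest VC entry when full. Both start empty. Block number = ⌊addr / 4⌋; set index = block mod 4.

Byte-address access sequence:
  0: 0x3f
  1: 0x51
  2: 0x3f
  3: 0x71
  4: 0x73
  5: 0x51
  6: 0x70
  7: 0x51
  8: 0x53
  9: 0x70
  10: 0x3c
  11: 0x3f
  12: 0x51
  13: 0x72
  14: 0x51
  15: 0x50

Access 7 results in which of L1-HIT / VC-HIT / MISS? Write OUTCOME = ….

OUTCOME = VC-HIT

#0 0x3f→b15/s3 MISS; vc=[]
#1 0x51→b20/s0 MISS; vc=[]
#2 0x3f→b15/s3 L1-HIT; vc=[]
#3 0x71→b28/s0 MISS; vc=[20]
#4 0x73→b28/s0 L1-HIT; vc=[20]
#5 0x51→b20/s0 VC-HIT; vc=[28]
#6 0x70→b28/s0 VC-HIT; vc=[20]
#7 0x51→b20/s0 VC-HIT; vc=[28]
#8 0x53→b20/s0 L1-HIT; vc=[28]
#9 0x70→b28/s0 VC-HIT; vc=[20]
#10 0x3c→b15/s3 L1-HIT; vc=[20]
#11 0x3f→b15/s3 L1-HIT; vc=[20]
#12 0x51→b20/s0 VC-HIT; vc=[28]
#13 0x72→b28/s0 VC-HIT; vc=[20]
#14 0x51→b20/s0 VC-HIT; vc=[28]
#15 0x50→b20/s0 L1-HIT; vc=[28]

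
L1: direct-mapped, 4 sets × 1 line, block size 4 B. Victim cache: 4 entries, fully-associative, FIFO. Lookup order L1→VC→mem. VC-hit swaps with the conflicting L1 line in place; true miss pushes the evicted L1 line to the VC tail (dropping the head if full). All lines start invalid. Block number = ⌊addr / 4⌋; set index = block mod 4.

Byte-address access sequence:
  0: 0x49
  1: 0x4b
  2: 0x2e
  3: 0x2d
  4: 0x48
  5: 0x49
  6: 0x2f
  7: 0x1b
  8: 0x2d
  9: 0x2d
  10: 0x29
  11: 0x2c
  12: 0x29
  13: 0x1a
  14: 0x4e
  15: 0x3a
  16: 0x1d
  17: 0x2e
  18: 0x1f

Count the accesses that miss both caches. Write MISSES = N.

MISSES = 7

  [0] addr=0x49 blk=18 s=2: MISS | VC []
  [1] addr=0x4b blk=18 s=2: L1-HIT | VC []
  [2] addr=0x2e blk=11 s=3: MISS | VC []
  [3] addr=0x2d blk=11 s=3: L1-HIT | VC []
  [4] addr=0x48 blk=18 s=2: L1-HIT | VC []
  [5] addr=0x49 blk=18 s=2: L1-HIT | VC []
  [6] addr=0x2f blk=11 s=3: L1-HIT | VC []
  [7] addr=0x1b blk=6 s=2: MISS | VC [18]
  [8] addr=0x2d blk=11 s=3: L1-HIT | VC [18]
  [9] addr=0x2d blk=11 s=3: L1-HIT | VC [18]
  [10] addr=0x29 blk=10 s=2: MISS | VC [18, 6]
  [11] addr=0x2c blk=11 s=3: L1-HIT | VC [18, 6]
  [12] addr=0x29 blk=10 s=2: L1-HIT | VC [18, 6]
  [13] addr=0x1a blk=6 s=2: VC-HIT | VC [18, 10]
  [14] addr=0x4e blk=19 s=3: MISS | VC [18, 10, 11]
  [15] addr=0x3a blk=14 s=2: MISS | VC [18, 10, 11, 6]
  [16] addr=0x1d blk=7 s=3: MISS | VC [10, 11, 6, 19]
  [17] addr=0x2e blk=11 s=3: VC-HIT | VC [10, 7, 6, 19]
  [18] addr=0x1f blk=7 s=3: VC-HIT | VC [10, 11, 6, 19]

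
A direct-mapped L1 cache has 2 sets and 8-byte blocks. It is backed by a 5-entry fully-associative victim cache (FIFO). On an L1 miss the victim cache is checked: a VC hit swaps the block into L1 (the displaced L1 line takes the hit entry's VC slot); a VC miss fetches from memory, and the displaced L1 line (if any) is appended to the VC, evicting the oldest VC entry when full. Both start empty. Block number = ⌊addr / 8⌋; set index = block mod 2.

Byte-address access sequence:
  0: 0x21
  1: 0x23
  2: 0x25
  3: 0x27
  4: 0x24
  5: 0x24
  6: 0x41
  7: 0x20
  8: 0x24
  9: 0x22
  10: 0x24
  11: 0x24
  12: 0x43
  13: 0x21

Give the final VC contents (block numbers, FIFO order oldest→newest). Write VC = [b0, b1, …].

0: 0x21 (blk 4, set 0) → MISS  vc=[]
1: 0x23 (blk 4, set 0) → L1-HIT  vc=[]
2: 0x25 (blk 4, set 0) → L1-HIT  vc=[]
3: 0x27 (blk 4, set 0) → L1-HIT  vc=[]
4: 0x24 (blk 4, set 0) → L1-HIT  vc=[]
5: 0x24 (blk 4, set 0) → L1-HIT  vc=[]
6: 0x41 (blk 8, set 0) → MISS  vc=[4]
7: 0x20 (blk 4, set 0) → VC-HIT  vc=[8]
8: 0x24 (blk 4, set 0) → L1-HIT  vc=[8]
9: 0x22 (blk 4, set 0) → L1-HIT  vc=[8]
10: 0x24 (blk 4, set 0) → L1-HIT  vc=[8]
11: 0x24 (blk 4, set 0) → L1-HIT  vc=[8]
12: 0x43 (blk 8, set 0) → VC-HIT  vc=[4]
13: 0x21 (blk 4, set 0) → VC-HIT  vc=[8]

VC = [8]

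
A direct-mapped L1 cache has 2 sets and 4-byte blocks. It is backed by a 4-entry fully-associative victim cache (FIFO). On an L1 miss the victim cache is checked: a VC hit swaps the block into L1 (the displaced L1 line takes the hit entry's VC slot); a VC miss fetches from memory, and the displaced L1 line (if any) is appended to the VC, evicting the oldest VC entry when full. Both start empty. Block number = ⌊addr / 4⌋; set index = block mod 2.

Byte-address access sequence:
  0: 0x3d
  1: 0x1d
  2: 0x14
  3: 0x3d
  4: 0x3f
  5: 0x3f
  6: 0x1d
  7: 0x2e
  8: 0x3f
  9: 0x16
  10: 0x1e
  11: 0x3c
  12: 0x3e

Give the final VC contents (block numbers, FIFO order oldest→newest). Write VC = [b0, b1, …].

  [0] addr=0x3d blk=15 s=1: MISS | VC []
  [1] addr=0x1d blk=7 s=1: MISS | VC [15]
  [2] addr=0x14 blk=5 s=1: MISS | VC [15, 7]
  [3] addr=0x3d blk=15 s=1: VC-HIT | VC [5, 7]
  [4] addr=0x3f blk=15 s=1: L1-HIT | VC [5, 7]
  [5] addr=0x3f blk=15 s=1: L1-HIT | VC [5, 7]
  [6] addr=0x1d blk=7 s=1: VC-HIT | VC [5, 15]
  [7] addr=0x2e blk=11 s=1: MISS | VC [5, 15, 7]
  [8] addr=0x3f blk=15 s=1: VC-HIT | VC [5, 11, 7]
  [9] addr=0x16 blk=5 s=1: VC-HIT | VC [15, 11, 7]
  [10] addr=0x1e blk=7 s=1: VC-HIT | VC [15, 11, 5]
  [11] addr=0x3c blk=15 s=1: VC-HIT | VC [7, 11, 5]
  [12] addr=0x3e blk=15 s=1: L1-HIT | VC [7, 11, 5]

VC = [7, 11, 5]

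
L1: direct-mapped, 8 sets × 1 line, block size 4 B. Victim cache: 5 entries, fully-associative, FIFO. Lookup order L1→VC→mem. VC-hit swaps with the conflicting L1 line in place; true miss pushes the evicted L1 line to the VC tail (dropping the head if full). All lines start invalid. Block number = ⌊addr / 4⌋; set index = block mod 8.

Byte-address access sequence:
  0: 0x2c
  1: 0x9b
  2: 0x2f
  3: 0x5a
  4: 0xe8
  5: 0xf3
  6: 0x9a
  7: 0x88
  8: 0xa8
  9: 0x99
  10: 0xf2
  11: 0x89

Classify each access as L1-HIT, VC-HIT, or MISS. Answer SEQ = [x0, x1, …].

  [0] addr=0x2c blk=11 s=3: MISS | VC []
  [1] addr=0x9b blk=38 s=6: MISS | VC []
  [2] addr=0x2f blk=11 s=3: L1-HIT | VC []
  [3] addr=0x5a blk=22 s=6: MISS | VC [38]
  [4] addr=0xe8 blk=58 s=2: MISS | VC [38]
  [5] addr=0xf3 blk=60 s=4: MISS | VC [38]
  [6] addr=0x9a blk=38 s=6: VC-HIT | VC [22]
  [7] addr=0x88 blk=34 s=2: MISS | VC [22, 58]
  [8] addr=0xa8 blk=42 s=2: MISS | VC [22, 58, 34]
  [9] addr=0x99 blk=38 s=6: L1-HIT | VC [22, 58, 34]
  [10] addr=0xf2 blk=60 s=4: L1-HIT | VC [22, 58, 34]
  [11] addr=0x89 blk=34 s=2: VC-HIT | VC [22, 58, 42]

SEQ = [MISS, MISS, L1-HIT, MISS, MISS, MISS, VC-HIT, MISS, MISS, L1-HIT, L1-HIT, VC-HIT]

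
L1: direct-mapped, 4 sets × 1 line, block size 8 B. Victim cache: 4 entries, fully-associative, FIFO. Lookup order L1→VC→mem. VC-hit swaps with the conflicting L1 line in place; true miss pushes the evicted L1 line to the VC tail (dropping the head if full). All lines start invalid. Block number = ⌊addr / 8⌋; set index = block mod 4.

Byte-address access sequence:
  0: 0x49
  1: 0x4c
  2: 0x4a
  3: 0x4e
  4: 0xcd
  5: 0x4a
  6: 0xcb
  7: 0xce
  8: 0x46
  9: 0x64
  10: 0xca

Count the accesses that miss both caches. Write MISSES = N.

  [0] addr=0x49 blk=9 s=1: MISS | VC []
  [1] addr=0x4c blk=9 s=1: L1-HIT | VC []
  [2] addr=0x4a blk=9 s=1: L1-HIT | VC []
  [3] addr=0x4e blk=9 s=1: L1-HIT | VC []
  [4] addr=0xcd blk=25 s=1: MISS | VC [9]
  [5] addr=0x4a blk=9 s=1: VC-HIT | VC [25]
  [6] addr=0xcb blk=25 s=1: VC-HIT | VC [9]
  [7] addr=0xce blk=25 s=1: L1-HIT | VC [9]
  [8] addr=0x46 blk=8 s=0: MISS | VC [9]
  [9] addr=0x64 blk=12 s=0: MISS | VC [9, 8]
  [10] addr=0xca blk=25 s=1: L1-HIT | VC [9, 8]

MISSES = 4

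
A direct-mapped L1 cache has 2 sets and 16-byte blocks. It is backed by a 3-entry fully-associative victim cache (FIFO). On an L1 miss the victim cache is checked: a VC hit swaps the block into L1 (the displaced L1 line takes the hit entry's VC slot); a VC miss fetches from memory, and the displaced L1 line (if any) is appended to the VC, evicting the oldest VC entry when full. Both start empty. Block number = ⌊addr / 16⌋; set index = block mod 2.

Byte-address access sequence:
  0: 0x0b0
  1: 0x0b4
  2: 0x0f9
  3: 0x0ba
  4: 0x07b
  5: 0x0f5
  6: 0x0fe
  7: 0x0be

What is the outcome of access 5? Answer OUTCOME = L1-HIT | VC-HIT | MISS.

#0 0xb0→b11/s1 MISS; vc=[]
#1 0xb4→b11/s1 L1-HIT; vc=[]
#2 0xf9→b15/s1 MISS; vc=[11]
#3 0xba→b11/s1 VC-HIT; vc=[15]
#4 0x7b→b7/s1 MISS; vc=[15,11]
#5 0xf5→b15/s1 VC-HIT; vc=[7,11]
#6 0xfe→b15/s1 L1-HIT; vc=[7,11]
#7 0xbe→b11/s1 VC-HIT; vc=[7,15]

OUTCOME = VC-HIT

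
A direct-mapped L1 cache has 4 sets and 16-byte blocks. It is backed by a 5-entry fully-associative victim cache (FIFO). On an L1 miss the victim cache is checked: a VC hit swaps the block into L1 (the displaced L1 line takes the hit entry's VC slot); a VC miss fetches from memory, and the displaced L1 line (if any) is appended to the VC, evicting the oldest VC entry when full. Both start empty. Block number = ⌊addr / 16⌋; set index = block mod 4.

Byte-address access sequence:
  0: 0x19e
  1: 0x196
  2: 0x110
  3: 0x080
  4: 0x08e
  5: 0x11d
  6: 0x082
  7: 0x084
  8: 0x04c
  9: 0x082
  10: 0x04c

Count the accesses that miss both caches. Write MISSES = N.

#0 0x19e→b25/s1 MISS; vc=[]
#1 0x196→b25/s1 L1-HIT; vc=[]
#2 0x110→b17/s1 MISS; vc=[25]
#3 0x80→b8/s0 MISS; vc=[25]
#4 0x8e→b8/s0 L1-HIT; vc=[25]
#5 0x11d→b17/s1 L1-HIT; vc=[25]
#6 0x82→b8/s0 L1-HIT; vc=[25]
#7 0x84→b8/s0 L1-HIT; vc=[25]
#8 0x4c→b4/s0 MISS; vc=[25,8]
#9 0x82→b8/s0 VC-HIT; vc=[25,4]
#10 0x4c→b4/s0 VC-HIT; vc=[25,8]

MISSES = 4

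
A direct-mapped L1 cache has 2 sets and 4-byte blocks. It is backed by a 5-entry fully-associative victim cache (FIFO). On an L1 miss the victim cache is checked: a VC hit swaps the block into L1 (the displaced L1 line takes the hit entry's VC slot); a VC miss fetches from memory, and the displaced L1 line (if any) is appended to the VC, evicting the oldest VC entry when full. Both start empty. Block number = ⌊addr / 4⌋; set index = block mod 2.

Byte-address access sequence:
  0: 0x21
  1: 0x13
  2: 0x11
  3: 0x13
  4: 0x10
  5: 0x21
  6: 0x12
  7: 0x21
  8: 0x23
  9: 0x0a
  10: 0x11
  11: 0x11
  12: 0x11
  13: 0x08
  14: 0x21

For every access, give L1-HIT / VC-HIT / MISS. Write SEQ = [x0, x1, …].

  [0] addr=0x21 blk=8 s=0: MISS | VC []
  [1] addr=0x13 blk=4 s=0: MISS | VC [8]
  [2] addr=0x11 blk=4 s=0: L1-HIT | VC [8]
  [3] addr=0x13 blk=4 s=0: L1-HIT | VC [8]
  [4] addr=0x10 blk=4 s=0: L1-HIT | VC [8]
  [5] addr=0x21 blk=8 s=0: VC-HIT | VC [4]
  [6] addr=0x12 blk=4 s=0: VC-HIT | VC [8]
  [7] addr=0x21 blk=8 s=0: VC-HIT | VC [4]
  [8] addr=0x23 blk=8 s=0: L1-HIT | VC [4]
  [9] addr=0xa blk=2 s=0: MISS | VC [4, 8]
  [10] addr=0x11 blk=4 s=0: VC-HIT | VC [2, 8]
  [11] addr=0x11 blk=4 s=0: L1-HIT | VC [2, 8]
  [12] addr=0x11 blk=4 s=0: L1-HIT | VC [2, 8]
  [13] addr=0x8 blk=2 s=0: VC-HIT | VC [4, 8]
  [14] addr=0x21 blk=8 s=0: VC-HIT | VC [4, 2]

SEQ = [MISS, MISS, L1-HIT, L1-HIT, L1-HIT, VC-HIT, VC-HIT, VC-HIT, L1-HIT, MISS, VC-HIT, L1-HIT, L1-HIT, VC-HIT, VC-HIT]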